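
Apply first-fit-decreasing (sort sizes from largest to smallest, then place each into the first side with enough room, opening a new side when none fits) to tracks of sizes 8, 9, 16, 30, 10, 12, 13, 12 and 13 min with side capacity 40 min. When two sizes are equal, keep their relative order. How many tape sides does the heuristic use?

4

Sorted descending: 30, 16, 13, 13, 12, 12, 10, 9, 8.
  30 → side 1 (new)  [load 30/40]
  16 → side 2 (new)  [load 16/40]
  13 → side 2  [load 29/40]
  13 → side 3 (new)  [load 13/40]
  12 → side 3  [load 25/40]
  12 → side 3  [load 37/40]
  10 → side 1  [load 40/40]
  9 → side 2  [load 38/40]
  8 → side 4 (new)  [load 8/40]
4 tape sides opened.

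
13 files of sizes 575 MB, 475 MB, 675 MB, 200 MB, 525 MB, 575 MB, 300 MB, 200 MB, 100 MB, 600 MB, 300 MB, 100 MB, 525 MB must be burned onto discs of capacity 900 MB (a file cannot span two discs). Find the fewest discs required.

Total = 675 + 600 + 575 + 575 + 525 + 525 + 475 + 300 + 300 + 200 + 200 + 100 + 100 = 5150 MB.
Lower bound: ⌈5150/900⌉ = 6 discs.
Also, 7 files each exceed 450 MB, and no two of those can share a disc, so at least 7 discs are needed.
A packing using 7 discs:
  disc 1: 675 + 200 = 875
  disc 2: 600 + 300 = 900
  disc 3: 575 + 300 = 875
  disc 4: 575 + 200 + 100 = 875
  disc 5: 525 + 100 = 625
  disc 6: 525 = 525
  disc 7: 475 = 475
This matches the lower bound, so 7 is optimal.

7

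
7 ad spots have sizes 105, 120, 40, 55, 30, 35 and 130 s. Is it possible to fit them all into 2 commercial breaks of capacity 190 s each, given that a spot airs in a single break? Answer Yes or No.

Total = 515 s; ⌈515/190⌉ = 3.
At least 3 commercial breaks are required, but only 2 are allowed.

No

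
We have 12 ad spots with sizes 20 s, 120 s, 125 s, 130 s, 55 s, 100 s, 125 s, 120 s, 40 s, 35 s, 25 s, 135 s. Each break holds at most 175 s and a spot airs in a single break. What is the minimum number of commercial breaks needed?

7

Total = 135 + 130 + 125 + 125 + 120 + 120 + 100 + 55 + 40 + 35 + 25 + 20 = 1030 s.
Lower bound: ⌈1030/175⌉ = 6 commercial breaks.
Also, 7 ad spots each exceed 175/2 s, and no two of those can share a break, so at least 7 commercial breaks are needed.
A packing using 7 commercial breaks:
  break 1: 135 + 40 = 175
  break 2: 130 + 35 = 165
  break 3: 125 + 25 + 20 = 170
  break 4: 125 = 125
  break 5: 120 + 55 = 175
  break 6: 120 = 120
  break 7: 100 = 100
This matches the lower bound, so 7 is optimal.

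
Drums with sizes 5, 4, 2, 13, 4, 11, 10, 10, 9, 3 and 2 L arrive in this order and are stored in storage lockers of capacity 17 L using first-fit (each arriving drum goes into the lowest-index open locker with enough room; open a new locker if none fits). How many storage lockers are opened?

  5 → locker 1 (new)  [load 5/17]
  4 → locker 1  [load 9/17]
  2 → locker 1  [load 11/17]
  13 → locker 2 (new)  [load 13/17]
  4 → locker 1  [load 15/17]
  11 → locker 3 (new)  [load 11/17]
  10 → locker 4 (new)  [load 10/17]
  10 → locker 5 (new)  [load 10/17]
  9 → locker 6 (new)  [load 9/17]
  3 → locker 2  [load 16/17]
  2 → locker 1  [load 17/17]
6 storage lockers opened.

6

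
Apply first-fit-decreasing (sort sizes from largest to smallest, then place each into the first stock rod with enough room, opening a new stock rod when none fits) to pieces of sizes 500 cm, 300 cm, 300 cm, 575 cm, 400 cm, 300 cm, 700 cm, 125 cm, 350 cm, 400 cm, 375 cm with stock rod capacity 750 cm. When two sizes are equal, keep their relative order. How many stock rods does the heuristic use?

7

Sorted descending: 700, 575, 500, 400, 400, 375, 350, 300, 300, 300, 125.
  700 → stock rod 1 (new)  [load 700/750]
  575 → stock rod 2 (new)  [load 575/750]
  500 → stock rod 3 (new)  [load 500/750]
  400 → stock rod 4 (new)  [load 400/750]
  400 → stock rod 5 (new)  [load 400/750]
  375 → stock rod 6 (new)  [load 375/750]
  350 → stock rod 4  [load 750/750]
  300 → stock rod 5  [load 700/750]
  300 → stock rod 6  [load 675/750]
  300 → stock rod 7 (new)  [load 300/750]
  125 → stock rod 2  [load 700/750]
7 stock rods opened.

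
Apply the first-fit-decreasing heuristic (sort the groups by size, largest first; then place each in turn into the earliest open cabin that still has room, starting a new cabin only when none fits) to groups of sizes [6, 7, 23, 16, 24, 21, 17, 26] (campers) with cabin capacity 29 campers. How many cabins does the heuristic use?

Sorted descending: 26, 24, 23, 21, 17, 16, 7, 6.
  26 → cabin 1 (new)  [load 26/29]
  24 → cabin 2 (new)  [load 24/29]
  23 → cabin 3 (new)  [load 23/29]
  21 → cabin 4 (new)  [load 21/29]
  17 → cabin 5 (new)  [load 17/29]
  16 → cabin 6 (new)  [load 16/29]
  7 → cabin 4  [load 28/29]
  6 → cabin 3  [load 29/29]
6 cabins opened.

6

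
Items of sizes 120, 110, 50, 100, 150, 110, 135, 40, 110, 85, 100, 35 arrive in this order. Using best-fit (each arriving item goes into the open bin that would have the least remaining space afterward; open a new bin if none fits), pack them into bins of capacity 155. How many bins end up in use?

  120 → bin 1 (new)  [load 120/155]
  110 → bin 2 (new)  [load 110/155]
  50 → bin 3 (new)  [load 50/155]
  100 → bin 3  [load 150/155]
  150 → bin 4 (new)  [load 150/155]
  110 → bin 5 (new)  [load 110/155]
  135 → bin 6 (new)  [load 135/155]
  40 → bin 2  [load 150/155]
  110 → bin 7 (new)  [load 110/155]
  85 → bin 8 (new)  [load 85/155]
  100 → bin 9 (new)  [load 100/155]
  35 → bin 1  [load 155/155]
9 bins opened.

9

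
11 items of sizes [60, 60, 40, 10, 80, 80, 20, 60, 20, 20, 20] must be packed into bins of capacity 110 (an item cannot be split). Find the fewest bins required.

5

Total = 80 + 80 + 60 + 60 + 60 + 40 + 20 + 20 + 20 + 20 + 10 = 470.
Lower bound: ⌈470/110⌉ = 5 bins.
A packing using 5 bins:
  bin 1: 80 + 20 + 10 = 110
  bin 2: 80 + 20 = 100
  bin 3: 60 + 40 = 100
  bin 4: 60 + 20 + 20 = 100
  bin 5: 60 = 60
This matches the lower bound, so 5 is optimal.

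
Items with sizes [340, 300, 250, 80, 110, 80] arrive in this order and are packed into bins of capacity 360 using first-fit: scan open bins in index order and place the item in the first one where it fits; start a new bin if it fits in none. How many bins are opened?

4

  340 → bin 1 (new)  [load 340/360]
  300 → bin 2 (new)  [load 300/360]
  250 → bin 3 (new)  [load 250/360]
  80 → bin 3  [load 330/360]
  110 → bin 4 (new)  [load 110/360]
  80 → bin 4  [load 190/360]
4 bins opened.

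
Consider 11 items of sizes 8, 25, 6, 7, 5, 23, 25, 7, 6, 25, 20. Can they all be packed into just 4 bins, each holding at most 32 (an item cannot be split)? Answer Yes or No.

No

Total = 157; ⌈157/32⌉ = 5.
At least 5 bins are required, but only 4 are allowed.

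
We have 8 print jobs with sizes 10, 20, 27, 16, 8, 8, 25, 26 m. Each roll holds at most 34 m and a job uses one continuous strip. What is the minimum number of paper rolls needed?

5

Total = 27 + 26 + 25 + 20 + 16 + 10 + 8 + 8 = 140 m.
Lower bound: ⌈140/34⌉ = 5 paper rolls.
A packing using 5 paper rolls:
  roll 1: 27 = 27
  roll 2: 26 + 8 = 34
  roll 3: 25 + 8 = 33
  roll 4: 20 + 10 = 30
  roll 5: 16 = 16
This matches the lower bound, so 5 is optimal.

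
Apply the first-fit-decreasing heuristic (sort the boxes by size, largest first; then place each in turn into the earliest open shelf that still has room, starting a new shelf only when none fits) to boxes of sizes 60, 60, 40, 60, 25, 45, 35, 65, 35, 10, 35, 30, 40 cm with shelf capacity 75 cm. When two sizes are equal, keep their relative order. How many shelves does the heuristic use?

Sorted descending: 65, 60, 60, 60, 45, 40, 40, 35, 35, 35, 30, 25, 10.
  65 → shelf 1 (new)  [load 65/75]
  60 → shelf 2 (new)  [load 60/75]
  60 → shelf 3 (new)  [load 60/75]
  60 → shelf 4 (new)  [load 60/75]
  45 → shelf 5 (new)  [load 45/75]
  40 → shelf 6 (new)  [load 40/75]
  40 → shelf 7 (new)  [load 40/75]
  35 → shelf 6  [load 75/75]
  35 → shelf 7  [load 75/75]
  35 → shelf 8 (new)  [load 35/75]
  30 → shelf 5  [load 75/75]
  25 → shelf 8  [load 60/75]
  10 → shelf 1  [load 75/75]
8 shelves opened.

8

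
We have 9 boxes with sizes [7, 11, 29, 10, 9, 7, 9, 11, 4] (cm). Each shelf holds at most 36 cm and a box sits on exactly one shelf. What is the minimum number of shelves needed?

3

Total = 29 + 11 + 11 + 10 + 9 + 9 + 7 + 7 + 4 = 97 cm.
Lower bound: ⌈97/36⌉ = 3 shelves.
A packing using 3 shelves:
  shelf 1: 29 + 7 = 36
  shelf 2: 11 + 11 + 10 + 4 = 36
  shelf 3: 9 + 9 + 7 = 25
This matches the lower bound, so 3 is optimal.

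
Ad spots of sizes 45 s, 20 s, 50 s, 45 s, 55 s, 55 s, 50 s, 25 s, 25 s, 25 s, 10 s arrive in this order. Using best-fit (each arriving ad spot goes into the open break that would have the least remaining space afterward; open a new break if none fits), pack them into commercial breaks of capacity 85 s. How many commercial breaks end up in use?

6

  45 → break 1 (new)  [load 45/85]
  20 → break 1  [load 65/85]
  50 → break 2 (new)  [load 50/85]
  45 → break 3 (new)  [load 45/85]
  55 → break 4 (new)  [load 55/85]
  55 → break 5 (new)  [load 55/85]
  50 → break 6 (new)  [load 50/85]
  25 → break 4  [load 80/85]
  25 → break 5  [load 80/85]
  25 → break 2  [load 75/85]
  10 → break 2  [load 85/85]
6 commercial breaks opened.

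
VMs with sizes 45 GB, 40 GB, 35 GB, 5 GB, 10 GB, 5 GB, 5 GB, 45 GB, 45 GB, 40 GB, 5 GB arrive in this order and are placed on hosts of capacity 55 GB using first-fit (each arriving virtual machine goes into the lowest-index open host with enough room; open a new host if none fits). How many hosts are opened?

  45 → host 1 (new)  [load 45/55]
  40 → host 2 (new)  [load 40/55]
  35 → host 3 (new)  [load 35/55]
  5 → host 1  [load 50/55]
  10 → host 2  [load 50/55]
  5 → host 1  [load 55/55]
  5 → host 2  [load 55/55]
  45 → host 4 (new)  [load 45/55]
  45 → host 5 (new)  [load 45/55]
  40 → host 6 (new)  [load 40/55]
  5 → host 3  [load 40/55]
6 hosts opened.

6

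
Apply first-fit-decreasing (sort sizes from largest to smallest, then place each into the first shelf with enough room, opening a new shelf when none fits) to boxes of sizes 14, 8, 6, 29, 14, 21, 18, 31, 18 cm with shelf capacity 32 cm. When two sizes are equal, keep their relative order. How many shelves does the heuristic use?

Sorted descending: 31, 29, 21, 18, 18, 14, 14, 8, 6.
  31 → shelf 1 (new)  [load 31/32]
  29 → shelf 2 (new)  [load 29/32]
  21 → shelf 3 (new)  [load 21/32]
  18 → shelf 4 (new)  [load 18/32]
  18 → shelf 5 (new)  [load 18/32]
  14 → shelf 4  [load 32/32]
  14 → shelf 5  [load 32/32]
  8 → shelf 3  [load 29/32]
  6 → shelf 6 (new)  [load 6/32]
6 shelves opened.

6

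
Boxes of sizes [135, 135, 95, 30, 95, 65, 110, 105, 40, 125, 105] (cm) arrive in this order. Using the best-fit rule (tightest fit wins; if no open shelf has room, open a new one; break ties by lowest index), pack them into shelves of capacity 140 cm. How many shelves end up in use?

9

  135 → shelf 1 (new)  [load 135/140]
  135 → shelf 2 (new)  [load 135/140]
  95 → shelf 3 (new)  [load 95/140]
  30 → shelf 3  [load 125/140]
  95 → shelf 4 (new)  [load 95/140]
  65 → shelf 5 (new)  [load 65/140]
  110 → shelf 6 (new)  [load 110/140]
  105 → shelf 7 (new)  [load 105/140]
  40 → shelf 4  [load 135/140]
  125 → shelf 8 (new)  [load 125/140]
  105 → shelf 9 (new)  [load 105/140]
9 shelves opened.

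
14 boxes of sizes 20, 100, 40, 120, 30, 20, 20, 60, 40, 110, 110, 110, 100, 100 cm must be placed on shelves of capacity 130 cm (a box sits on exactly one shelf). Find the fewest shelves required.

9

Total = 120 + 110 + 110 + 110 + 100 + 100 + 100 + 60 + 40 + 40 + 30 + 20 + 20 + 20 = 980 cm.
Lower bound: ⌈980/130⌉ = 8 shelves.
A packing using 9 shelves:
  shelf 1: 120 = 120
  shelf 2: 110 + 20 = 130
  shelf 3: 110 + 20 = 130
  shelf 4: 110 + 20 = 130
  shelf 5: 100 + 30 = 130
  shelf 6: 100 = 100
  shelf 7: 100 = 100
  shelf 8: 60 + 40 = 100
  shelf 9: 40 = 40
No arrangement into 8 shelves stays within capacity, so 9 is optimal.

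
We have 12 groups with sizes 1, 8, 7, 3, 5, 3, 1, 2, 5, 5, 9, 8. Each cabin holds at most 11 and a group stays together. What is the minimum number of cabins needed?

Total = 9 + 8 + 8 + 7 + 5 + 5 + 5 + 3 + 3 + 2 + 1 + 1 = 57.
Lower bound: ⌈57/11⌉ = 6 cabins.
A packing using 6 cabins:
  cabin 1: 9 + 2 = 11
  cabin 2: 8 + 3 = 11
  cabin 3: 8 + 3 = 11
  cabin 4: 7 + 1 + 1 = 9
  cabin 5: 5 + 5 = 10
  cabin 6: 5 = 5
This matches the lower bound, so 6 is optimal.

6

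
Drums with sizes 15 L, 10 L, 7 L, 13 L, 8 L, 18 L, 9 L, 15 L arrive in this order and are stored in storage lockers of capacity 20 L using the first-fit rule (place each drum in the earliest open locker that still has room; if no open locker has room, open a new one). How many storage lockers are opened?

  15 → locker 1 (new)  [load 15/20]
  10 → locker 2 (new)  [load 10/20]
  7 → locker 2  [load 17/20]
  13 → locker 3 (new)  [load 13/20]
  8 → locker 4 (new)  [load 8/20]
  18 → locker 5 (new)  [load 18/20]
  9 → locker 4  [load 17/20]
  15 → locker 6 (new)  [load 15/20]
6 storage lockers opened.

6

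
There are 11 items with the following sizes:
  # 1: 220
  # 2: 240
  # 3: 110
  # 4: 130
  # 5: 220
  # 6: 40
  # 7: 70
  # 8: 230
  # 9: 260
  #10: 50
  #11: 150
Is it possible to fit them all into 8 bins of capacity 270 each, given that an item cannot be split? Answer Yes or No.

A valid assignment using 7 bins:
  bin 1: 260 = 260
  bin 2: 240 = 240
  bin 3: 230 + 40 = 270
  bin 4: 220 + 50 = 270
  bin 5: 220 = 220
  bin 6: 150 + 110 = 260
  bin 7: 130 + 70 = 200
That uses only 7 ≤ 8, so 8 bins are enough.

Yes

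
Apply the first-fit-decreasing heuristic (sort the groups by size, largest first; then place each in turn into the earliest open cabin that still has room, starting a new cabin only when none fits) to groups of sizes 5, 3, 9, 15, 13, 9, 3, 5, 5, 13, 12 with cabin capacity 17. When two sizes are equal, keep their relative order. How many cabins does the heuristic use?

Sorted descending: 15, 13, 13, 12, 9, 9, 5, 5, 5, 3, 3.
  15 → cabin 1 (new)  [load 15/17]
  13 → cabin 2 (new)  [load 13/17]
  13 → cabin 3 (new)  [load 13/17]
  12 → cabin 4 (new)  [load 12/17]
  9 → cabin 5 (new)  [load 9/17]
  9 → cabin 6 (new)  [load 9/17]
  5 → cabin 4  [load 17/17]
  5 → cabin 5  [load 14/17]
  5 → cabin 6  [load 14/17]
  3 → cabin 2  [load 16/17]
  3 → cabin 3  [load 16/17]
6 cabins opened.

6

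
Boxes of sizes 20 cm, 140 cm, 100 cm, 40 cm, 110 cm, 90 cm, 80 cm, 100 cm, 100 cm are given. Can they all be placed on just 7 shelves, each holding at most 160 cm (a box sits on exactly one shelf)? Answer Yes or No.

A valid assignment using 7 shelves:
  shelf 1: 140 + 20 = 160
  shelf 2: 110 + 40 = 150
  shelf 3: 100 = 100
  shelf 4: 100 = 100
  shelf 5: 100 = 100
  shelf 6: 90 = 90
  shelf 7: 80 = 80
Every load is within 160 cm, so 7 shelves suffice.

Yes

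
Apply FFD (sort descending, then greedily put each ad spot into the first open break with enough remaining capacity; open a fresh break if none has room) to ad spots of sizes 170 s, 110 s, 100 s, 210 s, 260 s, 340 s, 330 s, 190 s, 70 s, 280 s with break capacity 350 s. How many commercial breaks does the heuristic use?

7

Sorted descending: 340, 330, 280, 260, 210, 190, 170, 110, 100, 70.
  340 → break 1 (new)  [load 340/350]
  330 → break 2 (new)  [load 330/350]
  280 → break 3 (new)  [load 280/350]
  260 → break 4 (new)  [load 260/350]
  210 → break 5 (new)  [load 210/350]
  190 → break 6 (new)  [load 190/350]
  170 → break 7 (new)  [load 170/350]
  110 → break 5  [load 320/350]
  100 → break 6  [load 290/350]
  70 → break 3  [load 350/350]
7 commercial breaks opened.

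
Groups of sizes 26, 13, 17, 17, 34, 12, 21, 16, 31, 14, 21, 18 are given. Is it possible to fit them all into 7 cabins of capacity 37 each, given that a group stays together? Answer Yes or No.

Total = 240; ⌈240/37⌉ = 7.
The bound of 7 does not rule out 7, but exhaustive search shows no assignment into 7 cabins of capacity 37 exists — the minimum is 8.

No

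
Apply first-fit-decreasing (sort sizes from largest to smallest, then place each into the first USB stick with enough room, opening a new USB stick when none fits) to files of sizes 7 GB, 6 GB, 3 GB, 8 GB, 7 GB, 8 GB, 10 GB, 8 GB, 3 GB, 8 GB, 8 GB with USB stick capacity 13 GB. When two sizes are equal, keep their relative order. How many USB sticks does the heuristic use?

8

Sorted descending: 10, 8, 8, 8, 8, 8, 7, 7, 6, 3, 3.
  10 → USB stick 1 (new)  [load 10/13]
  8 → USB stick 2 (new)  [load 8/13]
  8 → USB stick 3 (new)  [load 8/13]
  8 → USB stick 4 (new)  [load 8/13]
  8 → USB stick 5 (new)  [load 8/13]
  8 → USB stick 6 (new)  [load 8/13]
  7 → USB stick 7 (new)  [load 7/13]
  7 → USB stick 8 (new)  [load 7/13]
  6 → USB stick 7  [load 13/13]
  3 → USB stick 1  [load 13/13]
  3 → USB stick 2  [load 11/13]
8 USB sticks opened.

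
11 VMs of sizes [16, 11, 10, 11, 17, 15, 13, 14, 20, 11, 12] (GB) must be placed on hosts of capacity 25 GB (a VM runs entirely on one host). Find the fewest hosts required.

7

Total = 20 + 17 + 16 + 15 + 14 + 13 + 12 + 11 + 11 + 11 + 10 = 150 GB.
Lower bound: ⌈150/25⌉ = 6 hosts.
A packing using 7 hosts:
  host 1: 20 = 20
  host 2: 17 = 17
  host 3: 16 = 16
  host 4: 15 + 10 = 25
  host 5: 14 + 11 = 25
  host 6: 13 + 12 = 25
  host 7: 11 + 11 = 22
No arrangement into 6 hosts stays within capacity, so 7 is optimal.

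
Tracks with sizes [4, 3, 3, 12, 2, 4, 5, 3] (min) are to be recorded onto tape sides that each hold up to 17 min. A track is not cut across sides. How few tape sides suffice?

3

Total = 12 + 5 + 4 + 4 + 3 + 3 + 3 + 2 = 36 min.
Lower bound: ⌈36/17⌉ = 3 tape sides.
A packing using 3 tape sides:
  side 1: 12 + 5 = 17
  side 2: 4 + 4 + 3 + 3 + 3 = 17
  side 3: 2 = 2
This matches the lower bound, so 3 is optimal.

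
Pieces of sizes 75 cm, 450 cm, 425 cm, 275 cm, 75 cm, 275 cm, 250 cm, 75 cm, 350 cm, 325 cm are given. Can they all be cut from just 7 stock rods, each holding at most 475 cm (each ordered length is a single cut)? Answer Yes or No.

Yes

A valid assignment using 7 stock rods:
  stock rod 1: 450 = 450
  stock rod 2: 425 = 425
  stock rod 3: 350 + 75 = 425
  stock rod 4: 325 + 75 + 75 = 475
  stock rod 5: 275 = 275
  stock rod 6: 275 = 275
  stock rod 7: 250 = 250
Every load is within 475 cm, so 7 stock rods suffice.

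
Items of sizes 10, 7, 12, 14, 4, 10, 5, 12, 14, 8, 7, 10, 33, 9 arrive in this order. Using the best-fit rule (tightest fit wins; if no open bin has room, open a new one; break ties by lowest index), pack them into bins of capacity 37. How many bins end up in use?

  10 → bin 1 (new)  [load 10/37]
  7 → bin 1  [load 17/37]
  12 → bin 1  [load 29/37]
  14 → bin 2 (new)  [load 14/37]
  4 → bin 1  [load 33/37]
  10 → bin 2  [load 24/37]
  5 → bin 2  [load 29/37]
  12 → bin 3 (new)  [load 12/37]
  14 → bin 3  [load 26/37]
  8 → bin 2  [load 37/37]
  7 → bin 3  [load 33/37]
  10 → bin 4 (new)  [load 10/37]
  33 → bin 5 (new)  [load 33/37]
  9 → bin 4  [load 19/37]
5 bins opened.

5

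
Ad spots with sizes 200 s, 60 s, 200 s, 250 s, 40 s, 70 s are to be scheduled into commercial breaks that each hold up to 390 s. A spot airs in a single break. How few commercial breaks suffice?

Total = 250 + 200 + 200 + 70 + 60 + 40 = 820 s.
Lower bound: ⌈820/390⌉ = 3 commercial breaks.
A packing using 3 commercial breaks:
  break 1: 250 + 70 + 60 = 380
  break 2: 200 + 40 = 240
  break 3: 200 = 200
This matches the lower bound, so 3 is optimal.

3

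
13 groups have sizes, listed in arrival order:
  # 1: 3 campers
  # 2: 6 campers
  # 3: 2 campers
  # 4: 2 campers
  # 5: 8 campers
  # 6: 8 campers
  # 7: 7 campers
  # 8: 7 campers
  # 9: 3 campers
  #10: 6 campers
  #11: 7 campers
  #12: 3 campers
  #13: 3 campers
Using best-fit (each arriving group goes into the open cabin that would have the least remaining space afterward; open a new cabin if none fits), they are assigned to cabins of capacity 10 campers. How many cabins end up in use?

  3 → cabin 1 (new)  [load 3/10]
  6 → cabin 1  [load 9/10]
  2 → cabin 2 (new)  [load 2/10]
  2 → cabin 2  [load 4/10]
  8 → cabin 3 (new)  [load 8/10]
  8 → cabin 4 (new)  [load 8/10]
  7 → cabin 5 (new)  [load 7/10]
  7 → cabin 6 (new)  [load 7/10]
  3 → cabin 5  [load 10/10]
  6 → cabin 2  [load 10/10]
  7 → cabin 7 (new)  [load 7/10]
  3 → cabin 6  [load 10/10]
  3 → cabin 7  [load 10/10]
7 cabins opened.

7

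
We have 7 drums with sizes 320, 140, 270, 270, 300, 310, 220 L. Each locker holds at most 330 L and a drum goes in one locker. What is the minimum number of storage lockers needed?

7

Total = 320 + 310 + 300 + 270 + 270 + 220 + 140 = 1830 L.
Lower bound: ⌈1830/330⌉ = 6 storage lockers.
A packing using 7 storage lockers:
  locker 1: 320 = 320
  locker 2: 310 = 310
  locker 3: 300 = 300
  locker 4: 270 = 270
  locker 5: 270 = 270
  locker 6: 220 = 220
  locker 7: 140 = 140
No arrangement into 6 storage lockers stays within capacity, so 7 is optimal.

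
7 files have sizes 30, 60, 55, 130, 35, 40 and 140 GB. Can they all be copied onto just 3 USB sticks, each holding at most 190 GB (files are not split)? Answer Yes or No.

Yes

A valid assignment using 3 USB sticks:
  USB stick 1: 140 + 40 = 180
  USB stick 2: 130 + 60 = 190
  USB stick 3: 55 + 35 + 30 = 120
Every load is within 190 GB, so 3 USB sticks suffice.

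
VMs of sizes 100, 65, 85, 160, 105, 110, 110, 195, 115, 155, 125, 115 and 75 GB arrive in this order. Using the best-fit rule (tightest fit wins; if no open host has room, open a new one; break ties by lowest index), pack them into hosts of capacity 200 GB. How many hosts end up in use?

  100 → host 1 (new)  [load 100/200]
  65 → host 1  [load 165/200]
  85 → host 2 (new)  [load 85/200]
  160 → host 3 (new)  [load 160/200]
  105 → host 2  [load 190/200]
  110 → host 4 (new)  [load 110/200]
  110 → host 5 (new)  [load 110/200]
  195 → host 6 (new)  [load 195/200]
  115 → host 7 (new)  [load 115/200]
  155 → host 8 (new)  [load 155/200]
  125 → host 9 (new)  [load 125/200]
  115 → host 10 (new)  [load 115/200]
  75 → host 9  [load 200/200]
10 hosts opened.

10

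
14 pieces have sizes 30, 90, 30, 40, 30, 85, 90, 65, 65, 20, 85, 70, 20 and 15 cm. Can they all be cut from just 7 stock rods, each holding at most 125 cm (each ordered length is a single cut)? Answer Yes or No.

A valid assignment using 7 stock rods:
  stock rod 1: 90 + 30 = 120
  stock rod 2: 90 + 30 = 120
  stock rod 3: 85 + 40 = 125
  stock rod 4: 85 + 30 = 115
  stock rod 5: 70 + 20 + 20 + 15 = 125
  stock rod 6: 65 = 65
  stock rod 7: 65 = 65
Every load is within 125 cm, so 7 stock rods suffice.

Yes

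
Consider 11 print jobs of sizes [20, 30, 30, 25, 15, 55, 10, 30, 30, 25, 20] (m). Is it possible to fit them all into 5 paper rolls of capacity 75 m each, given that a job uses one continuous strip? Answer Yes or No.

Yes

A valid assignment using 4 paper rolls:
  roll 1: 55 + 20 = 75
  roll 2: 30 + 30 + 15 = 75
  roll 3: 30 + 30 + 10 = 70
  roll 4: 25 + 25 + 20 = 70
That uses only 4 ≤ 5, so 5 paper rolls are enough.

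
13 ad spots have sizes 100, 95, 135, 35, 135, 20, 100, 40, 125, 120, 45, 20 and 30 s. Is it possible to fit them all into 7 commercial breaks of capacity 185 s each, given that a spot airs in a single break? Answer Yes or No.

Yes

A valid assignment using 7 commercial breaks:
  break 1: 135 + 45 = 180
  break 2: 135 + 40 = 175
  break 3: 125 + 35 + 20 = 180
  break 4: 120 + 30 + 20 = 170
  break 5: 100 = 100
  break 6: 100 = 100
  break 7: 95 = 95
Every load is within 185 s, so 7 commercial breaks suffice.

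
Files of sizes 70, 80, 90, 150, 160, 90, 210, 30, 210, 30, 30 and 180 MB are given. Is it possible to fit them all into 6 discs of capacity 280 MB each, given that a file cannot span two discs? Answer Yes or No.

A valid assignment using 5 discs:
  disc 1: 210 + 70 = 280
  disc 2: 210 + 30 + 30 = 270
  disc 3: 180 + 90 = 270
  disc 4: 160 + 90 + 30 = 280
  disc 5: 150 + 80 = 230
That uses only 5 ≤ 6, so 6 discs are enough.

Yes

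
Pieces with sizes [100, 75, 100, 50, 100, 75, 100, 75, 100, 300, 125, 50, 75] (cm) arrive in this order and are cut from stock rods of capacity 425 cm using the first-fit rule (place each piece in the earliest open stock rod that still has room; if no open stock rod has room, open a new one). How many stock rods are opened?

4

  100 → stock rod 1 (new)  [load 100/425]
  75 → stock rod 1  [load 175/425]
  100 → stock rod 1  [load 275/425]
  50 → stock rod 1  [load 325/425]
  100 → stock rod 1  [load 425/425]
  75 → stock rod 2 (new)  [load 75/425]
  100 → stock rod 2  [load 175/425]
  75 → stock rod 2  [load 250/425]
  100 → stock rod 2  [load 350/425]
  300 → stock rod 3 (new)  [load 300/425]
  125 → stock rod 3  [load 425/425]
  50 → stock rod 2  [load 400/425]
  75 → stock rod 4 (new)  [load 75/425]
4 stock rods opened.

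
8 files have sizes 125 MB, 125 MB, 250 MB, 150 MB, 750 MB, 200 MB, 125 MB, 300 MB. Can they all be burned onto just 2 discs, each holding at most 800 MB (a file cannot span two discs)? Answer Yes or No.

No

Total = 2025 MB; ⌈2025/800⌉ = 3.
At least 3 discs are required, but only 2 are allowed.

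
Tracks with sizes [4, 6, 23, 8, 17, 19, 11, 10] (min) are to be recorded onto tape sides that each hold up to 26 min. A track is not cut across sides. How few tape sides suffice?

Total = 23 + 19 + 17 + 11 + 10 + 8 + 6 + 4 = 98 min.
Lower bound: ⌈98/26⌉ = 4 tape sides.
A packing using 4 tape sides:
  side 1: 23 = 23
  side 2: 19 + 6 = 25
  side 3: 17 + 8 = 25
  side 4: 11 + 10 + 4 = 25
This matches the lower bound, so 4 is optimal.

4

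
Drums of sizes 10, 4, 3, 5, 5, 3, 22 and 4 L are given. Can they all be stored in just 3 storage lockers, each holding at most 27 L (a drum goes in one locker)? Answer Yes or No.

A valid assignment using 3 storage lockers:
  locker 1: 22 + 5 = 27
  locker 2: 10 + 5 + 4 + 4 + 3 = 26
  locker 3: 3 = 3
Every load is within 27 L, so 3 storage lockers suffice.

Yes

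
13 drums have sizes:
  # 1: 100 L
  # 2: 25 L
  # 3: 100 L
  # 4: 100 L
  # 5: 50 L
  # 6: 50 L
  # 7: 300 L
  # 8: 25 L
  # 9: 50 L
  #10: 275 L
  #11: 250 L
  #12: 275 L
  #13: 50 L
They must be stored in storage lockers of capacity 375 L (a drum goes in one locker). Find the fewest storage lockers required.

Total = 300 + 275 + 275 + 250 + 100 + 100 + 100 + 50 + 50 + 50 + 50 + 25 + 25 = 1650 L.
Lower bound: ⌈1650/375⌉ = 5 storage lockers.
A packing using 5 storage lockers:
  locker 1: 300 + 50 + 25 = 375
  locker 2: 275 + 100 = 375
  locker 3: 275 + 100 = 375
  locker 4: 250 + 100 + 25 = 375
  locker 5: 50 + 50 + 50 = 150
This matches the lower bound, so 5 is optimal.

5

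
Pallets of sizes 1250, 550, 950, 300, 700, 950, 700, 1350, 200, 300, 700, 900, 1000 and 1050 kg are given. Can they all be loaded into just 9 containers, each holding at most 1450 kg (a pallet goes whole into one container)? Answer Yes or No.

Yes

A valid assignment using 9 containers:
  container 1: 1350 = 1350
  container 2: 1250 + 200 = 1450
  container 3: 1050 + 300 = 1350
  container 4: 1000 + 300 = 1300
  container 5: 950 = 950
  container 6: 950 = 950
  container 7: 900 + 550 = 1450
  container 8: 700 + 700 = 1400
  container 9: 700 = 700
Every load is within 1450 kg, so 9 containers suffice.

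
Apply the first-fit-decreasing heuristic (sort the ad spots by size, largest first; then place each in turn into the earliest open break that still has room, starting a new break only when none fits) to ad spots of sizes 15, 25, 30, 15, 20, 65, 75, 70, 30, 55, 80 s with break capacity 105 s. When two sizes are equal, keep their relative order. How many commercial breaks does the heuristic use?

5

Sorted descending: 80, 75, 70, 65, 55, 30, 30, 25, 20, 15, 15.
  80 → break 1 (new)  [load 80/105]
  75 → break 2 (new)  [load 75/105]
  70 → break 3 (new)  [load 70/105]
  65 → break 4 (new)  [load 65/105]
  55 → break 5 (new)  [load 55/105]
  30 → break 2  [load 105/105]
  30 → break 3  [load 100/105]
  25 → break 1  [load 105/105]
  20 → break 4  [load 85/105]
  15 → break 4  [load 100/105]
  15 → break 5  [load 70/105]
5 commercial breaks opened.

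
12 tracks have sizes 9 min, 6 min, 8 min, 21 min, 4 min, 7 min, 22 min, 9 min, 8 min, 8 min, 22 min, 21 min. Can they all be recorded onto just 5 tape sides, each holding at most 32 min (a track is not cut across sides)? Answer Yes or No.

Yes

A valid assignment using 5 tape sides:
  side 1: 22 + 9 = 31
  side 2: 22 + 9 = 31
  side 3: 21 + 8 = 29
  side 4: 21 + 8 = 29
  side 5: 8 + 7 + 6 + 4 = 25
Every load is within 32 min, so 5 tape sides suffice.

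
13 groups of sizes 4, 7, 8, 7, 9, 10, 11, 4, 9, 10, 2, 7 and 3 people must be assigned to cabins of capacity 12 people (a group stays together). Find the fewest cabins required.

9

Total = 11 + 10 + 10 + 9 + 9 + 8 + 7 + 7 + 7 + 4 + 4 + 3 + 2 = 91 people.
Lower bound: ⌈91/12⌉ = 8 cabins.
Also, 9 groups each exceed 6 people, and no two of those can share a cabin, so at least 9 cabins are needed.
A packing using 9 cabins:
  cabin 1: 11 = 11
  cabin 2: 10 + 2 = 12
  cabin 3: 10 = 10
  cabin 4: 9 + 3 = 12
  cabin 5: 9 = 9
  cabin 6: 8 + 4 = 12
  cabin 7: 7 + 4 = 11
  cabin 8: 7 = 7
  cabin 9: 7 = 7
This matches the lower bound, so 9 is optimal.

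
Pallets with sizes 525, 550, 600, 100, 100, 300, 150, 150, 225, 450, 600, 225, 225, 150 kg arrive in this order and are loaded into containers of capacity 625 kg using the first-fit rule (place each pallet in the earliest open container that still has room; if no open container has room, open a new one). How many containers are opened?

8

  525 → container 1 (new)  [load 525/625]
  550 → container 2 (new)  [load 550/625]
  600 → container 3 (new)  [load 600/625]
  100 → container 1  [load 625/625]
  100 → container 4 (new)  [load 100/625]
  300 → container 4  [load 400/625]
  150 → container 4  [load 550/625]
  150 → container 5 (new)  [load 150/625]
  225 → container 5  [load 375/625]
  450 → container 6 (new)  [load 450/625]
  600 → container 7 (new)  [load 600/625]
  225 → container 5  [load 600/625]
  225 → container 8 (new)  [load 225/625]
  150 → container 6  [load 600/625]
8 containers opened.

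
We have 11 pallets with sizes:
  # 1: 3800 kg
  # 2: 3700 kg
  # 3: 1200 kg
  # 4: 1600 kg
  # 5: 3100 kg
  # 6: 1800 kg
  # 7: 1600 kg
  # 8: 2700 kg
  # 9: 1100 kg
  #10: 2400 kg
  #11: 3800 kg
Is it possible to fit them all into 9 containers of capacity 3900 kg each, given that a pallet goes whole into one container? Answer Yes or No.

A valid assignment using 8 containers:
  container 1: 3800 = 3800
  container 2: 3800 = 3800
  container 3: 3700 = 3700
  container 4: 3100 = 3100
  container 5: 2700 + 1200 = 3900
  container 6: 2400 + 1100 = 3500
  container 7: 1800 + 1600 = 3400
  container 8: 1600 = 1600
That uses only 8 ≤ 9, so 9 containers are enough.

Yes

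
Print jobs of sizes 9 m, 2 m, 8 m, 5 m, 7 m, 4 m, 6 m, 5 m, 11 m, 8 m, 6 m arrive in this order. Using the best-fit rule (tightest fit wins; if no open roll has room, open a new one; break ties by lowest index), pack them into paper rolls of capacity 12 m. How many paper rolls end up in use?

  9 → roll 1 (new)  [load 9/12]
  2 → roll 1  [load 11/12]
  8 → roll 2 (new)  [load 8/12]
  5 → roll 3 (new)  [load 5/12]
  7 → roll 3  [load 12/12]
  4 → roll 2  [load 12/12]
  6 → roll 4 (new)  [load 6/12]
  5 → roll 4  [load 11/12]
  11 → roll 5 (new)  [load 11/12]
  8 → roll 6 (new)  [load 8/12]
  6 → roll 7 (new)  [load 6/12]
7 paper rolls opened.

7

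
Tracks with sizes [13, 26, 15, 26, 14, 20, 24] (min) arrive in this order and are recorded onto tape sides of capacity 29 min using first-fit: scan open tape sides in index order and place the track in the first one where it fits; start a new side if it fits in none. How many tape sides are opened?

6

  13 → side 1 (new)  [load 13/29]
  26 → side 2 (new)  [load 26/29]
  15 → side 1  [load 28/29]
  26 → side 3 (new)  [load 26/29]
  14 → side 4 (new)  [load 14/29]
  20 → side 5 (new)  [load 20/29]
  24 → side 6 (new)  [load 24/29]
6 tape sides opened.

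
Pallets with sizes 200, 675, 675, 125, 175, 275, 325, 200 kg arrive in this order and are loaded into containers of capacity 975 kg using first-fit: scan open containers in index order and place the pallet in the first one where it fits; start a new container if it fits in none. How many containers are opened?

3

  200 → container 1 (new)  [load 200/975]
  675 → container 1  [load 875/975]
  675 → container 2 (new)  [load 675/975]
  125 → container 2  [load 800/975]
  175 → container 2  [load 975/975]
  275 → container 3 (new)  [load 275/975]
  325 → container 3  [load 600/975]
  200 → container 3  [load 800/975]
3 containers opened.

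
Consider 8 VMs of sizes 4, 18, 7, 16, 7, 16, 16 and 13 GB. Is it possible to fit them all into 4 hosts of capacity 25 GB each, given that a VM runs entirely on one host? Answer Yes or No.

No

Total = 97 GB; ⌈97/25⌉ = 4.
5 VMs each exceed half the capacity and cannot share a host, forcing at least 5 hosts.
At least 5 hosts are required, but only 4 are allowed.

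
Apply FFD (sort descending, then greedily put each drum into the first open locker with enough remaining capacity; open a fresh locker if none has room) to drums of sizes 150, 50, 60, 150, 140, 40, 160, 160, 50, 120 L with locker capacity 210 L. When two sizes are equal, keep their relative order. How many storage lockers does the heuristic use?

Sorted descending: 160, 160, 150, 150, 140, 120, 60, 50, 50, 40.
  160 → locker 1 (new)  [load 160/210]
  160 → locker 2 (new)  [load 160/210]
  150 → locker 3 (new)  [load 150/210]
  150 → locker 4 (new)  [load 150/210]
  140 → locker 5 (new)  [load 140/210]
  120 → locker 6 (new)  [load 120/210]
  60 → locker 3  [load 210/210]
  50 → locker 1  [load 210/210]
  50 → locker 2  [load 210/210]
  40 → locker 4  [load 190/210]
6 storage lockers opened.

6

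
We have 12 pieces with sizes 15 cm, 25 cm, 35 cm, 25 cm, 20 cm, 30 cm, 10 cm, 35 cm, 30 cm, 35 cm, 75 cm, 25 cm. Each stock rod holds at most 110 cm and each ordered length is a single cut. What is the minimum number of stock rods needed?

4

Total = 75 + 35 + 35 + 35 + 30 + 30 + 25 + 25 + 25 + 20 + 15 + 10 = 360 cm.
Lower bound: ⌈360/110⌉ = 4 stock rods.
A packing using 4 stock rods:
  stock rod 1: 75 + 35 = 110
  stock rod 2: 35 + 35 + 30 + 10 = 110
  stock rod 3: 30 + 25 + 25 + 25 = 105
  stock rod 4: 20 + 15 = 35
This matches the lower bound, so 4 is optimal.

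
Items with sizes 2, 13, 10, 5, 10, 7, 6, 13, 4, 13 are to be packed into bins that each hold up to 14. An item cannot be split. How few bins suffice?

Total = 13 + 13 + 13 + 10 + 10 + 7 + 6 + 5 + 4 + 2 = 83.
Lower bound: ⌈83/14⌉ = 6 bins.
A packing using 7 bins:
  bin 1: 13 = 13
  bin 2: 13 = 13
  bin 3: 13 = 13
  bin 4: 10 + 4 = 14
  bin 5: 10 + 2 = 12
  bin 6: 7 + 6 = 13
  bin 7: 5 = 5
No arrangement into 6 bins stays within capacity, so 7 is optimal.

7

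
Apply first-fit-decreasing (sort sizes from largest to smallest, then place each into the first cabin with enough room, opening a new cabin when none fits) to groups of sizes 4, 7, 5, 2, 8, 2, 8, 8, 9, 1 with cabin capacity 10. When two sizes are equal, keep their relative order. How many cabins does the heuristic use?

6

Sorted descending: 9, 8, 8, 8, 7, 5, 4, 2, 2, 1.
  9 → cabin 1 (new)  [load 9/10]
  8 → cabin 2 (new)  [load 8/10]
  8 → cabin 3 (new)  [load 8/10]
  8 → cabin 4 (new)  [load 8/10]
  7 → cabin 5 (new)  [load 7/10]
  5 → cabin 6 (new)  [load 5/10]
  4 → cabin 6  [load 9/10]
  2 → cabin 2  [load 10/10]
  2 → cabin 3  [load 10/10]
  1 → cabin 1  [load 10/10]
6 cabins opened.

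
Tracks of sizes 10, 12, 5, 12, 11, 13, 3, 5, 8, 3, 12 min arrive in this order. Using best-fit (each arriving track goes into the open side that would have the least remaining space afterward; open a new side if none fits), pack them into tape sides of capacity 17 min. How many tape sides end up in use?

  10 → side 1 (new)  [load 10/17]
  12 → side 2 (new)  [load 12/17]
  5 → side 2  [load 17/17]
  12 → side 3 (new)  [load 12/17]
  11 → side 4 (new)  [load 11/17]
  13 → side 5 (new)  [load 13/17]
  3 → side 5  [load 16/17]
  5 → side 3  [load 17/17]
  8 → side 6 (new)  [load 8/17]
  3 → side 4  [load 14/17]
  12 → side 7 (new)  [load 12/17]
7 tape sides opened.

7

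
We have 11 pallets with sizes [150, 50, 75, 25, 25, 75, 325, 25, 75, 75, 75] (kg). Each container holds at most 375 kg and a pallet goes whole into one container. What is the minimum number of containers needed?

Total = 325 + 150 + 75 + 75 + 75 + 75 + 75 + 50 + 25 + 25 + 25 = 975 kg.
Lower bound: ⌈975/375⌉ = 3 containers.
A packing using 3 containers:
  container 1: 325 + 50 = 375
  container 2: 150 + 75 + 75 + 75 = 375
  container 3: 75 + 75 + 25 + 25 + 25 = 225
This matches the lower bound, so 3 is optimal.

3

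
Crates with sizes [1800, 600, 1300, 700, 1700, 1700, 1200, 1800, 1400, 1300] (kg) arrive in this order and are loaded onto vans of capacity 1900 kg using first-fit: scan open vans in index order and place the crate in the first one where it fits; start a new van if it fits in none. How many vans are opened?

8

  1800 → van 1 (new)  [load 1800/1900]
  600 → van 2 (new)  [load 600/1900]
  1300 → van 2  [load 1900/1900]
  700 → van 3 (new)  [load 700/1900]
  1700 → van 4 (new)  [load 1700/1900]
  1700 → van 5 (new)  [load 1700/1900]
  1200 → van 3  [load 1900/1900]
  1800 → van 6 (new)  [load 1800/1900]
  1400 → van 7 (new)  [load 1400/1900]
  1300 → van 8 (new)  [load 1300/1900]
8 vans opened.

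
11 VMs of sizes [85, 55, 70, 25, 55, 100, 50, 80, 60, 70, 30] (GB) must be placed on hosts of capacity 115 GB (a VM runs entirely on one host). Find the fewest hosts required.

Total = 100 + 85 + 80 + 70 + 70 + 60 + 55 + 55 + 50 + 30 + 25 = 680 GB.
Lower bound: ⌈680/115⌉ = 6 hosts.
A packing using 7 hosts:
  host 1: 100 = 100
  host 2: 85 + 30 = 115
  host 3: 80 + 25 = 105
  host 4: 70 = 70
  host 5: 70 = 70
  host 6: 60 + 55 = 115
  host 7: 55 + 50 = 105
No arrangement into 6 hosts stays within capacity, so 7 is optimal.

7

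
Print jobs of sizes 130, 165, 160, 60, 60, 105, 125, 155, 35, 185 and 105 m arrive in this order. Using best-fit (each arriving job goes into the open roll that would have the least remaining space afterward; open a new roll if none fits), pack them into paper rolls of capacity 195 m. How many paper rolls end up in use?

8

  130 → roll 1 (new)  [load 130/195]
  165 → roll 2 (new)  [load 165/195]
  160 → roll 3 (new)  [load 160/195]
  60 → roll 1  [load 190/195]
  60 → roll 4 (new)  [load 60/195]
  105 → roll 4  [load 165/195]
  125 → roll 5 (new)  [load 125/195]
  155 → roll 6 (new)  [load 155/195]
  35 → roll 3  [load 195/195]
  185 → roll 7 (new)  [load 185/195]
  105 → roll 8 (new)  [load 105/195]
8 paper rolls opened.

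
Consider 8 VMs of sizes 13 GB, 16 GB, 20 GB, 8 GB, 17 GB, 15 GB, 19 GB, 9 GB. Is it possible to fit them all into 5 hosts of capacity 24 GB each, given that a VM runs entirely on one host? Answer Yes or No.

Total = 117 GB; ⌈117/24⌉ = 5.
6 VMs each exceed half the capacity and cannot share a host, forcing at least 6 hosts.
At least 6 hosts are required, but only 5 are allowed.

No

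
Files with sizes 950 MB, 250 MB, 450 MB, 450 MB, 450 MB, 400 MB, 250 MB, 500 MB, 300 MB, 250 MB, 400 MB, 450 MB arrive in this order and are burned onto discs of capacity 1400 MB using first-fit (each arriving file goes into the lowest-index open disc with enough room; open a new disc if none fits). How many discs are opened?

  950 → disc 1 (new)  [load 950/1400]
  250 → disc 1  [load 1200/1400]
  450 → disc 2 (new)  [load 450/1400]
  450 → disc 2  [load 900/1400]
  450 → disc 2  [load 1350/1400]
  400 → disc 3 (new)  [load 400/1400]
  250 → disc 3  [load 650/1400]
  500 → disc 3  [load 1150/1400]
  300 → disc 4 (new)  [load 300/1400]
  250 → disc 3  [load 1400/1400]
  400 → disc 4  [load 700/1400]
  450 → disc 4  [load 1150/1400]
4 discs opened.

4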